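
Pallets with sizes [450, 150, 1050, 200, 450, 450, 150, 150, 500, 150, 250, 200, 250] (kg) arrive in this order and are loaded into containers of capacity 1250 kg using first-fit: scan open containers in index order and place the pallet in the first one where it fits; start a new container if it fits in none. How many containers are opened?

  450 → container 1 (new)  [load 450/1250]
  150 → container 1  [load 600/1250]
  1050 → container 2 (new)  [load 1050/1250]
  200 → container 1  [load 800/1250]
  450 → container 1  [load 1250/1250]
  450 → container 3 (new)  [load 450/1250]
  150 → container 2  [load 1200/1250]
  150 → container 3  [load 600/1250]
  500 → container 3  [load 1100/1250]
  150 → container 3  [load 1250/1250]
  250 → container 4 (new)  [load 250/1250]
  200 → container 4  [load 450/1250]
  250 → container 4  [load 700/1250]
4 containers opened.

4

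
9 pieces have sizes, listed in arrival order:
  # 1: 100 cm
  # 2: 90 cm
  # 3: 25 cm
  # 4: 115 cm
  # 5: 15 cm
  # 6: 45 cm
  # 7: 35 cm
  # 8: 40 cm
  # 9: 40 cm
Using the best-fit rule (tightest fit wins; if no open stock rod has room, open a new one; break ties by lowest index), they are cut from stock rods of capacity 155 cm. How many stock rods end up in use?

4

  100 → stock rod 1 (new)  [load 100/155]
  90 → stock rod 2 (new)  [load 90/155]
  25 → stock rod 1  [load 125/155]
  115 → stock rod 3 (new)  [load 115/155]
  15 → stock rod 1  [load 140/155]
  45 → stock rod 2  [load 135/155]
  35 → stock rod 3  [load 150/155]
  40 → stock rod 4 (new)  [load 40/155]
  40 → stock rod 4  [load 80/155]
4 stock rods opened.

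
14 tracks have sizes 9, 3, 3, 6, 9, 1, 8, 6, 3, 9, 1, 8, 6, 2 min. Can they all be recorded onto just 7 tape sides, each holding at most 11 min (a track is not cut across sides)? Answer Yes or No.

No

Total = 74 min; ⌈74/11⌉ = 7.
8 tracks each exceed half the capacity and cannot share a side, forcing at least 8 tape sides.
At least 8 tape sides are required, but only 7 are allowed.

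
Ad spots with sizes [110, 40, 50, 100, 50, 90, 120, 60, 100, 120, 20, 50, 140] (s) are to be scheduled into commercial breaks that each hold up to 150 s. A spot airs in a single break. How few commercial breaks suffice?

Total = 140 + 120 + 120 + 110 + 100 + 100 + 90 + 60 + 50 + 50 + 50 + 40 + 20 = 1050 s.
Lower bound: ⌈1050/150⌉ = 7 commercial breaks.
A packing using 8 commercial breaks:
  break 1: 140 = 140
  break 2: 120 + 20 = 140
  break 3: 120 = 120
  break 4: 110 + 40 = 150
  break 5: 100 + 50 = 150
  break 6: 100 + 50 = 150
  break 7: 90 + 60 = 150
  break 8: 50 = 50
No arrangement into 7 commercial breaks stays within capacity, so 8 is optimal.

8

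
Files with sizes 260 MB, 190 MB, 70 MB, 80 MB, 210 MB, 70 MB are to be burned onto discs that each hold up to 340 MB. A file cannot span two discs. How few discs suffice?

Total = 260 + 210 + 190 + 80 + 70 + 70 = 880 MB.
Lower bound: ⌈880/340⌉ = 3 discs.
A packing using 3 discs:
  disc 1: 260 + 80 = 340
  disc 2: 210 + 70 = 280
  disc 3: 190 + 70 = 260
This matches the lower bound, so 3 is optimal.

3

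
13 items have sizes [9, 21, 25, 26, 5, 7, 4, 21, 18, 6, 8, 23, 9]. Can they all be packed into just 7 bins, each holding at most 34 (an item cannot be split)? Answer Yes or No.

Yes

A valid assignment using 6 bins:
  bin 1: 26 + 8 = 34
  bin 2: 25 + 9 = 34
  bin 3: 23 + 9 = 32
  bin 4: 21 + 7 + 6 = 34
  bin 5: 21 + 5 + 4 = 30
  bin 6: 18 = 18
That uses only 6 ≤ 7, so 7 bins are enough.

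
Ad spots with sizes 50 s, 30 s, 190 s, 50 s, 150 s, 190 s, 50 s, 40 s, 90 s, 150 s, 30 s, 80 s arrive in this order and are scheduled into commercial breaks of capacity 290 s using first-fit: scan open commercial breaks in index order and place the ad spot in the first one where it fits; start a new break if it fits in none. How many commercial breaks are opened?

4

  50 → break 1 (new)  [load 50/290]
  30 → break 1  [load 80/290]
  190 → break 1  [load 270/290]
  50 → break 2 (new)  [load 50/290]
  150 → break 2  [load 200/290]
  190 → break 3 (new)  [load 190/290]
  50 → break 2  [load 250/290]
  40 → break 2  [load 290/290]
  90 → break 3  [load 280/290]
  150 → break 4 (new)  [load 150/290]
  30 → break 4  [load 180/290]
  80 → break 4  [load 260/290]
4 commercial breaks opened.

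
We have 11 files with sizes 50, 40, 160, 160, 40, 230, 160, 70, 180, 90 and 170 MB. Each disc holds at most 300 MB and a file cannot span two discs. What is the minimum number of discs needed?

Total = 230 + 180 + 170 + 160 + 160 + 160 + 90 + 70 + 50 + 40 + 40 = 1350 MB.
Lower bound: ⌈1350/300⌉ = 5 discs.
Also, 6 files each exceed 150 MB, and no two of those can share a disc, so at least 6 discs are needed.
A packing using 6 discs:
  disc 1: 230 + 70 = 300
  disc 2: 180 + 90 = 270
  disc 3: 170 + 50 + 40 + 40 = 300
  disc 4: 160 = 160
  disc 5: 160 = 160
  disc 6: 160 = 160
This matches the lower bound, so 6 is optimal.

6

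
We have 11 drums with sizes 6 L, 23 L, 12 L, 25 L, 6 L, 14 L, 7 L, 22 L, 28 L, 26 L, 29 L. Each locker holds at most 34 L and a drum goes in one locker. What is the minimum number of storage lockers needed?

Total = 29 + 28 + 26 + 25 + 23 + 22 + 14 + 12 + 7 + 6 + 6 = 198 L.
Lower bound: ⌈198/34⌉ = 6 storage lockers.
A packing using 7 storage lockers:
  locker 1: 29 = 29
  locker 2: 28 + 6 = 34
  locker 3: 26 + 7 = 33
  locker 4: 25 + 6 = 31
  locker 5: 23 = 23
  locker 6: 22 + 12 = 34
  locker 7: 14 = 14
No arrangement into 6 storage lockers stays within capacity, so 7 is optimal.

7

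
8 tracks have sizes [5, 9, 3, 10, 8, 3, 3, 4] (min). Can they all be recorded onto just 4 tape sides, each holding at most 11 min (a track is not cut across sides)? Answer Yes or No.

Total = 45 min; ⌈45/11⌉ = 5.
At least 5 tape sides are required, but only 4 are allowed.

No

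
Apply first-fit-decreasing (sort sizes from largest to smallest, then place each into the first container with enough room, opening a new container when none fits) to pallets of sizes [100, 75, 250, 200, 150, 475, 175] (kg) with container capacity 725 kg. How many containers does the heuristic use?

Sorted descending: 475, 250, 200, 175, 150, 100, 75.
  475 → container 1 (new)  [load 475/725]
  250 → container 1  [load 725/725]
  200 → container 2 (new)  [load 200/725]
  175 → container 2  [load 375/725]
  150 → container 2  [load 525/725]
  100 → container 2  [load 625/725]
  75 → container 2  [load 700/725]
2 containers opened.

2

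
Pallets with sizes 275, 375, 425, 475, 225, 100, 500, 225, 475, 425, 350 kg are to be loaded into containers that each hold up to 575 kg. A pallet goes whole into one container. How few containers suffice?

8

Total = 500 + 475 + 475 + 425 + 425 + 375 + 350 + 275 + 225 + 225 + 100 = 3850 kg.
Lower bound: ⌈3850/575⌉ = 7 containers.
A packing using 8 containers:
  container 1: 500 = 500
  container 2: 475 + 100 = 575
  container 3: 475 = 475
  container 4: 425 = 425
  container 5: 425 = 425
  container 6: 375 = 375
  container 7: 350 + 225 = 575
  container 8: 275 + 225 = 500
No arrangement into 7 containers stays within capacity, so 8 is optimal.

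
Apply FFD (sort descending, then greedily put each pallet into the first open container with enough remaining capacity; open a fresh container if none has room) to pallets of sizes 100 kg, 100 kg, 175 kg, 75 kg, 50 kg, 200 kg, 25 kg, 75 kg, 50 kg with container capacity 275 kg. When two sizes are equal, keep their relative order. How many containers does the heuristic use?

Sorted descending: 200, 175, 100, 100, 75, 75, 50, 50, 25.
  200 → container 1 (new)  [load 200/275]
  175 → container 2 (new)  [load 175/275]
  100 → container 2  [load 275/275]
  100 → container 3 (new)  [load 100/275]
  75 → container 1  [load 275/275]
  75 → container 3  [load 175/275]
  50 → container 3  [load 225/275]
  50 → container 3  [load 275/275]
  25 → container 4 (new)  [load 25/275]
4 containers opened.

4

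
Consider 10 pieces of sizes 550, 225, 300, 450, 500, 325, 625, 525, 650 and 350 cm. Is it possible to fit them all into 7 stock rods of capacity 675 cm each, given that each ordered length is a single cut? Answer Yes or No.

No

Total = 4500 cm; ⌈4500/675⌉ = 7.
The bound of 7 does not rule out 7, but exhaustive search shows no assignment into 7 stock rods of capacity 675 cm exists — the minimum is 8.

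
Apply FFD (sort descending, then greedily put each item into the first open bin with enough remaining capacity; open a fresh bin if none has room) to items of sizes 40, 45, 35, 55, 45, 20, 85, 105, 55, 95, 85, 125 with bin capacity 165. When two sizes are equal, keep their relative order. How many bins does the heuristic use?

Sorted descending: 125, 105, 95, 85, 85, 55, 55, 45, 45, 40, 35, 20.
  125 → bin 1 (new)  [load 125/165]
  105 → bin 2 (new)  [load 105/165]
  95 → bin 3 (new)  [load 95/165]
  85 → bin 4 (new)  [load 85/165]
  85 → bin 5 (new)  [load 85/165]
  55 → bin 2  [load 160/165]
  55 → bin 3  [load 150/165]
  45 → bin 4  [load 130/165]
  45 → bin 5  [load 130/165]
  40 → bin 1  [load 165/165]
  35 → bin 4  [load 165/165]
  20 → bin 5  [load 150/165]
5 bins opened.

5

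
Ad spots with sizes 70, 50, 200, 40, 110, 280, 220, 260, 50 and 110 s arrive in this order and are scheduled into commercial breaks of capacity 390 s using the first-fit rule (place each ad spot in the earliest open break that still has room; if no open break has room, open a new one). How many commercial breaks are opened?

4

  70 → break 1 (new)  [load 70/390]
  50 → break 1  [load 120/390]
  200 → break 1  [load 320/390]
  40 → break 1  [load 360/390]
  110 → break 2 (new)  [load 110/390]
  280 → break 2  [load 390/390]
  220 → break 3 (new)  [load 220/390]
  260 → break 4 (new)  [load 260/390]
  50 → break 3  [load 270/390]
  110 → break 3  [load 380/390]
4 commercial breaks opened.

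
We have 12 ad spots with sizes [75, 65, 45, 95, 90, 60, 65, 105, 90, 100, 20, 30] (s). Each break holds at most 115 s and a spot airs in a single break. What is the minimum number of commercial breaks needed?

9

Total = 105 + 100 + 95 + 90 + 90 + 75 + 65 + 65 + 60 + 45 + 30 + 20 = 840 s.
Lower bound: ⌈840/115⌉ = 8 commercial breaks.
Also, 9 ad spots each exceed 115/2 s, and no two of those can share a break, so at least 9 commercial breaks are needed.
A packing using 9 commercial breaks:
  break 1: 105 = 105
  break 2: 100 = 100
  break 3: 95 + 20 = 115
  break 4: 90 = 90
  break 5: 90 = 90
  break 6: 75 + 30 = 105
  break 7: 65 + 45 = 110
  break 8: 65 = 65
  break 9: 60 = 60
This matches the lower bound, so 9 is optimal.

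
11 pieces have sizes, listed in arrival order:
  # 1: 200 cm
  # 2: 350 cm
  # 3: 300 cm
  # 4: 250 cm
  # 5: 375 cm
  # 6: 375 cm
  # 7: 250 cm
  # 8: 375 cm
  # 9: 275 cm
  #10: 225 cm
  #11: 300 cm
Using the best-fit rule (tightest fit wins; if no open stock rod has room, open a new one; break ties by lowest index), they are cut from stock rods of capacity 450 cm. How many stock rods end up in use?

10

  200 → stock rod 1 (new)  [load 200/450]
  350 → stock rod 2 (new)  [load 350/450]
  300 → stock rod 3 (new)  [load 300/450]
  250 → stock rod 1  [load 450/450]
  375 → stock rod 4 (new)  [load 375/450]
  375 → stock rod 5 (new)  [load 375/450]
  250 → stock rod 6 (new)  [load 250/450]
  375 → stock rod 7 (new)  [load 375/450]
  275 → stock rod 8 (new)  [load 275/450]
  225 → stock rod 9 (new)  [load 225/450]
  300 → stock rod 10 (new)  [load 300/450]
10 stock rods opened.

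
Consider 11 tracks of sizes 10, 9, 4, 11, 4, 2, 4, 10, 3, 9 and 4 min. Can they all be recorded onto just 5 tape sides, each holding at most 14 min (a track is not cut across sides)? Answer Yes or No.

Total = 70 min; ⌈70/14⌉ = 5.
The bound of 5 does not rule out 5, but exhaustive search shows no assignment into 5 tape sides of capacity 14 min exists — the minimum is 6.

No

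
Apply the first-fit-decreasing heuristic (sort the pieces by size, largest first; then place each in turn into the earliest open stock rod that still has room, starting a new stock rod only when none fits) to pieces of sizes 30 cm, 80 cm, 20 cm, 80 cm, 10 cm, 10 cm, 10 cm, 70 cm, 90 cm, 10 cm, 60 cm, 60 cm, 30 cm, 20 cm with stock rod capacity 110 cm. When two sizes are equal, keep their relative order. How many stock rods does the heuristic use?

6

Sorted descending: 90, 80, 80, 70, 60, 60, 30, 30, 20, 20, 10, 10, 10, 10.
  90 → stock rod 1 (new)  [load 90/110]
  80 → stock rod 2 (new)  [load 80/110]
  80 → stock rod 3 (new)  [load 80/110]
  70 → stock rod 4 (new)  [load 70/110]
  60 → stock rod 5 (new)  [load 60/110]
  60 → stock rod 6 (new)  [load 60/110]
  30 → stock rod 2  [load 110/110]
  30 → stock rod 3  [load 110/110]
  20 → stock rod 1  [load 110/110]
  20 → stock rod 4  [load 90/110]
  10 → stock rod 4  [load 100/110]
  10 → stock rod 4  [load 110/110]
  10 → stock rod 5  [load 70/110]
  10 → stock rod 5  [load 80/110]
6 stock rods opened.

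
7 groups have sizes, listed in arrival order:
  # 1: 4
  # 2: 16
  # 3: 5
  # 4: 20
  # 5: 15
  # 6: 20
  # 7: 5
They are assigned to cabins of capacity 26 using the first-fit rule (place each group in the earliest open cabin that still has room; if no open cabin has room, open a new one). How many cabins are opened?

4

  4 → cabin 1 (new)  [load 4/26]
  16 → cabin 1  [load 20/26]
  5 → cabin 1  [load 25/26]
  20 → cabin 2 (new)  [load 20/26]
  15 → cabin 3 (new)  [load 15/26]
  20 → cabin 4 (new)  [load 20/26]
  5 → cabin 2  [load 25/26]
4 cabins opened.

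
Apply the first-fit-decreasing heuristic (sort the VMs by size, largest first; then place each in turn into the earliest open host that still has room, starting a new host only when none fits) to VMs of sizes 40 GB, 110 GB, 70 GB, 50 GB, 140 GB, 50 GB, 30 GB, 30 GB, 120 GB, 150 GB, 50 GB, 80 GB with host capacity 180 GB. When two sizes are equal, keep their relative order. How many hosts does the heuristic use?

6

Sorted descending: 150, 140, 120, 110, 80, 70, 50, 50, 50, 40, 30, 30.
  150 → host 1 (new)  [load 150/180]
  140 → host 2 (new)  [load 140/180]
  120 → host 3 (new)  [load 120/180]
  110 → host 4 (new)  [load 110/180]
  80 → host 5 (new)  [load 80/180]
  70 → host 4  [load 180/180]
  50 → host 3  [load 170/180]
  50 → host 5  [load 130/180]
  50 → host 5  [load 180/180]
  40 → host 2  [load 180/180]
  30 → host 1  [load 180/180]
  30 → host 6 (new)  [load 30/180]
6 hosts opened.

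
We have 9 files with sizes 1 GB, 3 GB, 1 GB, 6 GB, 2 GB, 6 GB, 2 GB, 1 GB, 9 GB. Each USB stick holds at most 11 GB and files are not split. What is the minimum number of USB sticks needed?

3

Total = 9 + 6 + 6 + 3 + 2 + 2 + 1 + 1 + 1 = 31 GB.
Lower bound: ⌈31/11⌉ = 3 USB sticks.
A packing using 3 USB sticks:
  USB stick 1: 9 + 2 = 11
  USB stick 2: 6 + 3 + 2 = 11
  USB stick 3: 6 + 1 + 1 + 1 = 9
This matches the lower bound, so 3 is optimal.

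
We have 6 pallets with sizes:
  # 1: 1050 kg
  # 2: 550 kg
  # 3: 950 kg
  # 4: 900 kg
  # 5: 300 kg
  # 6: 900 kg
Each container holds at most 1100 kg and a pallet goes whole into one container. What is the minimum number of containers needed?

Total = 1050 + 950 + 900 + 900 + 550 + 300 = 4650 kg.
Lower bound: ⌈4650/1100⌉ = 5 containers.
A packing using 5 containers:
  container 1: 1050 = 1050
  container 2: 950 = 950
  container 3: 900 = 900
  container 4: 900 = 900
  container 5: 550 + 300 = 850
This matches the lower bound, so 5 is optimal.

5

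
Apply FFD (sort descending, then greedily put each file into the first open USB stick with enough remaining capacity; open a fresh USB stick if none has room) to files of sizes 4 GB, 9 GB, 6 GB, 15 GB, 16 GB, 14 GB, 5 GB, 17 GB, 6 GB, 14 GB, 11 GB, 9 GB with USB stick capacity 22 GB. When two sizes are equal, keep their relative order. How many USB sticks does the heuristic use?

Sorted descending: 17, 16, 15, 14, 14, 11, 9, 9, 6, 6, 5, 4.
  17 → USB stick 1 (new)  [load 17/22]
  16 → USB stick 2 (new)  [load 16/22]
  15 → USB stick 3 (new)  [load 15/22]
  14 → USB stick 4 (new)  [load 14/22]
  14 → USB stick 5 (new)  [load 14/22]
  11 → USB stick 6 (new)  [load 11/22]
  9 → USB stick 6  [load 20/22]
  9 → USB stick 7 (new)  [load 9/22]
  6 → USB stick 2  [load 22/22]
  6 → USB stick 3  [load 21/22]
  5 → USB stick 1  [load 22/22]
  4 → USB stick 4  [load 18/22]
7 USB sticks opened.

7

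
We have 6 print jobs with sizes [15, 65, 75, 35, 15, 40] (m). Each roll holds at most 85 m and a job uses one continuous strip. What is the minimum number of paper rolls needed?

Total = 75 + 65 + 40 + 35 + 15 + 15 = 245 m.
Lower bound: ⌈245/85⌉ = 3 paper rolls.
A packing using 4 paper rolls:
  roll 1: 75 = 75
  roll 2: 65 + 15 = 80
  roll 3: 40 + 35 = 75
  roll 4: 15 = 15
No arrangement into 3 paper rolls stays within capacity, so 4 is optimal.

4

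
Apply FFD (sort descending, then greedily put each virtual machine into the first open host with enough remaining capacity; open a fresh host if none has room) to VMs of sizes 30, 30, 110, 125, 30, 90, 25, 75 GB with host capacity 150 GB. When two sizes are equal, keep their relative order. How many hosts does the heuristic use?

4

Sorted descending: 125, 110, 90, 75, 30, 30, 30, 25.
  125 → host 1 (new)  [load 125/150]
  110 → host 2 (new)  [load 110/150]
  90 → host 3 (new)  [load 90/150]
  75 → host 4 (new)  [load 75/150]
  30 → host 2  [load 140/150]
  30 → host 3  [load 120/150]
  30 → host 3  [load 150/150]
  25 → host 1  [load 150/150]
4 hosts opened.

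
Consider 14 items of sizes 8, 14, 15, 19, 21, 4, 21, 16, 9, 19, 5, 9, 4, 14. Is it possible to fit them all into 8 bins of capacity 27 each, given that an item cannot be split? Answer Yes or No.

Yes

A valid assignment using 8 bins:
  bin 1: 21 + 5 = 26
  bin 2: 21 + 4 = 25
  bin 3: 19 + 8 = 27
  bin 4: 19 + 4 = 23
  bin 5: 16 + 9 = 25
  bin 6: 15 + 9 = 24
  bin 7: 14 = 14
  bin 8: 14 = 14
Every load is within 27, so 8 bins suffice.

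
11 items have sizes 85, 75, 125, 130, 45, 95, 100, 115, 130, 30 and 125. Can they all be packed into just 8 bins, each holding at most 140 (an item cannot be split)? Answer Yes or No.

Total = 1055; ⌈1055/140⌉ = 8.
9 items each exceed half the capacity and cannot share a bin, forcing at least 9 bins.
At least 9 bins are required, but only 8 are allowed.

No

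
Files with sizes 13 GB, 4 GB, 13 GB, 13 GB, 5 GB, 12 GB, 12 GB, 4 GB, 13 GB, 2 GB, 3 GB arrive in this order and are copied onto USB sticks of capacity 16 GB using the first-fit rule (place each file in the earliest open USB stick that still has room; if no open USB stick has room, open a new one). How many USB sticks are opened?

7

  13 → USB stick 1 (new)  [load 13/16]
  4 → USB stick 2 (new)  [load 4/16]
  13 → USB stick 3 (new)  [load 13/16]
  13 → USB stick 4 (new)  [load 13/16]
  5 → USB stick 2  [load 9/16]
  12 → USB stick 5 (new)  [load 12/16]
  12 → USB stick 6 (new)  [load 12/16]
  4 → USB stick 2  [load 13/16]
  13 → USB stick 7 (new)  [load 13/16]
  2 → USB stick 1  [load 15/16]
  3 → USB stick 2  [load 16/16]
7 USB sticks opened.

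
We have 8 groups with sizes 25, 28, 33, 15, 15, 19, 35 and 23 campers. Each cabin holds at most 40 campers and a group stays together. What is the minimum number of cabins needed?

Total = 35 + 33 + 28 + 25 + 23 + 19 + 15 + 15 = 193 campers.
Lower bound: ⌈193/40⌉ = 5 cabins.
A packing using 6 cabins:
  cabin 1: 35 = 35
  cabin 2: 33 = 33
  cabin 3: 28 = 28
  cabin 4: 25 + 15 = 40
  cabin 5: 23 + 15 = 38
  cabin 6: 19 = 19
No arrangement into 5 cabins stays within capacity, so 6 is optimal.

6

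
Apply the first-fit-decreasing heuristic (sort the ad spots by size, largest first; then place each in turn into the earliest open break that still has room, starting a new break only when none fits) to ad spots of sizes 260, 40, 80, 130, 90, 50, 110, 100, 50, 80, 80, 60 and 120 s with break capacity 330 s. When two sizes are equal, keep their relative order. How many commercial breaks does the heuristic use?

Sorted descending: 260, 130, 120, 110, 100, 90, 80, 80, 80, 60, 50, 50, 40.
  260 → break 1 (new)  [load 260/330]
  130 → break 2 (new)  [load 130/330]
  120 → break 2  [load 250/330]
  110 → break 3 (new)  [load 110/330]
  100 → break 3  [load 210/330]
  90 → break 3  [load 300/330]
  80 → break 2  [load 330/330]
  80 → break 4 (new)  [load 80/330]
  80 → break 4  [load 160/330]
  60 → break 1  [load 320/330]
  50 → break 4  [load 210/330]
  50 → break 4  [load 260/330]
  40 → break 4  [load 300/330]
4 commercial breaks opened.

4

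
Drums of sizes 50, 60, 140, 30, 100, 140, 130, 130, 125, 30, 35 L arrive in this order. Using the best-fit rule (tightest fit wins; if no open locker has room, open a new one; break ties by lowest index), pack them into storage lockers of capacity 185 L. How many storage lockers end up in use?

7

  50 → locker 1 (new)  [load 50/185]
  60 → locker 1  [load 110/185]
  140 → locker 2 (new)  [load 140/185]
  30 → locker 2  [load 170/185]
  100 → locker 3 (new)  [load 100/185]
  140 → locker 4 (new)  [load 140/185]
  130 → locker 5 (new)  [load 130/185]
  130 → locker 6 (new)  [load 130/185]
  125 → locker 7 (new)  [load 125/185]
  30 → locker 4  [load 170/185]
  35 → locker 5  [load 165/185]
7 storage lockers opened.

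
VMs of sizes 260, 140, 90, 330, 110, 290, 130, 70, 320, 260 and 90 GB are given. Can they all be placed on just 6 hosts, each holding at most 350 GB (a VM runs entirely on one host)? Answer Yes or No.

Total = 2090 GB; ⌈2090/350⌉ = 6.
The bound of 6 does not rule out 6, but exhaustive search shows no assignment into 6 hosts of capacity 350 GB exists — the minimum is 7.

No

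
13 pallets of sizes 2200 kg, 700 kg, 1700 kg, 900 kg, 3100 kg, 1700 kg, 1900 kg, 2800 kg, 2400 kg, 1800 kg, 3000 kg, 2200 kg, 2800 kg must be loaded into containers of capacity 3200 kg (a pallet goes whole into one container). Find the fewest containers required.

Total = 3100 + 3000 + 2800 + 2800 + 2400 + 2200 + 2200 + 1900 + 1800 + 1700 + 1700 + 900 + 700 = 27200 kg.
Lower bound: ⌈27200/3200⌉ = 9 containers.
Also, 11 pallets each exceed 1600 kg, and no two of those can share a container, so at least 11 containers are needed.
A packing using 11 containers:
  container 1: 3100 = 3100
  container 2: 3000 = 3000
  container 3: 2800 = 2800
  container 4: 2800 = 2800
  container 5: 2400 + 700 = 3100
  container 6: 2200 + 900 = 3100
  container 7: 2200 = 2200
  container 8: 1900 = 1900
  container 9: 1800 = 1800
  container 10: 1700 = 1700
  container 11: 1700 = 1700
This matches the lower bound, so 11 is optimal.

11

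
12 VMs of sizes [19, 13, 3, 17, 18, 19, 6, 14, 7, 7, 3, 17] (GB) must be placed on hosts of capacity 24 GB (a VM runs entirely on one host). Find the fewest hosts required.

Total = 19 + 19 + 18 + 17 + 17 + 14 + 13 + 7 + 7 + 6 + 3 + 3 = 143 GB.
Lower bound: ⌈143/24⌉ = 6 hosts.
Also, 7 VMs each exceed 12 GB, and no two of those can share a host, so at least 7 hosts are needed.
A packing using 7 hosts:
  host 1: 19 + 3 = 22
  host 2: 19 + 3 = 22
  host 3: 18 + 6 = 24
  host 4: 17 + 7 = 24
  host 5: 17 + 7 = 24
  host 6: 14 = 14
  host 7: 13 = 13
This matches the lower bound, so 7 is optimal.

7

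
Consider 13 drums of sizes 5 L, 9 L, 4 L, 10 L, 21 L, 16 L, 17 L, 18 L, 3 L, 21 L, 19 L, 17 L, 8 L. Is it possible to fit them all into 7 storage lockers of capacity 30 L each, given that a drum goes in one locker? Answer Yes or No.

A valid assignment using 7 storage lockers:
  locker 1: 21 + 9 = 30
  locker 2: 21 + 8 = 29
  locker 3: 19 + 10 = 29
  locker 4: 18 + 5 + 4 + 3 = 30
  locker 5: 17 = 17
  locker 6: 17 = 17
  locker 7: 16 = 16
Every load is within 30 L, so 7 storage lockers suffice.

Yes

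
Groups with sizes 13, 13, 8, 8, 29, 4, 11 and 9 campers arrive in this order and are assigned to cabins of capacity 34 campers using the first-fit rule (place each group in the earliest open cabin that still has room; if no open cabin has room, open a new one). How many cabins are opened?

3

  13 → cabin 1 (new)  [load 13/34]
  13 → cabin 1  [load 26/34]
  8 → cabin 1  [load 34/34]
  8 → cabin 2 (new)  [load 8/34]
  29 → cabin 3 (new)  [load 29/34]
  4 → cabin 2  [load 12/34]
  11 → cabin 2  [load 23/34]
  9 → cabin 2  [load 32/34]
3 cabins opened.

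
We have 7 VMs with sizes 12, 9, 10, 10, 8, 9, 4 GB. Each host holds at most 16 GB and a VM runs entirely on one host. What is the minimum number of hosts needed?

6

Total = 12 + 10 + 10 + 9 + 9 + 8 + 4 = 62 GB.
Lower bound: ⌈62/16⌉ = 4 hosts.
Also, 5 VMs each exceed 8 GB, and no two of those can share a host, so at least 5 hosts are needed.
A packing using 6 hosts:
  host 1: 12 + 4 = 16
  host 2: 10 = 10
  host 3: 10 = 10
  host 4: 9 = 9
  host 5: 9 = 9
  host 6: 8 = 8
No arrangement into 5 hosts stays within capacity, so 6 is optimal.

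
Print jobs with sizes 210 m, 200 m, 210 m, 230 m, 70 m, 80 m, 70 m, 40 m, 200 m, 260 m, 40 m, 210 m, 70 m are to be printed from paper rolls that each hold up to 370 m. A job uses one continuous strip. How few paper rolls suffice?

7

Total = 260 + 230 + 210 + 210 + 210 + 200 + 200 + 80 + 70 + 70 + 70 + 40 + 40 = 1890 m.
Lower bound: ⌈1890/370⌉ = 6 paper rolls.
Also, 7 print jobs each exceed 185 m, and no two of those can share a roll, so at least 7 paper rolls are needed.
A packing using 7 paper rolls:
  roll 1: 260 + 80 = 340
  roll 2: 230 + 70 + 70 = 370
  roll 3: 210 + 70 + 40 + 40 = 360
  roll 4: 210 = 210
  roll 5: 210 = 210
  roll 6: 200 = 200
  roll 7: 200 = 200
This matches the lower bound, so 7 is optimal.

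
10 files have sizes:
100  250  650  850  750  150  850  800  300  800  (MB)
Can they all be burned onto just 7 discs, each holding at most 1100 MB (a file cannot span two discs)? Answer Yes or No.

A valid assignment using 6 discs:
  disc 1: 850 + 250 = 1100
  disc 2: 850 + 150 + 100 = 1100
  disc 3: 800 + 300 = 1100
  disc 4: 800 = 800
  disc 5: 750 = 750
  disc 6: 650 = 650
That uses only 6 ≤ 7, so 7 discs are enough.

Yes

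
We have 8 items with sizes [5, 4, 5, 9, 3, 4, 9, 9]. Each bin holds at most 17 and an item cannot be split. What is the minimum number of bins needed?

Total = 9 + 9 + 9 + 5 + 5 + 4 + 4 + 3 = 48.
Lower bound: ⌈48/17⌉ = 3 bins.
A packing using 3 bins:
  bin 1: 9 + 5 + 3 = 17
  bin 2: 9 + 5 = 14
  bin 3: 9 + 4 + 4 = 17
This matches the lower bound, so 3 is optimal.

3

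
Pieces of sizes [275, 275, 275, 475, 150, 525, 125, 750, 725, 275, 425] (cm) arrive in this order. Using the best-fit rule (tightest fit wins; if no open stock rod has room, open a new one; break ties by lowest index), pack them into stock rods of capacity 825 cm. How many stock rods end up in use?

  275 → stock rod 1 (new)  [load 275/825]
  275 → stock rod 1  [load 550/825]
  275 → stock rod 1  [load 825/825]
  475 → stock rod 2 (new)  [load 475/825]
  150 → stock rod 2  [load 625/825]
  525 → stock rod 3 (new)  [load 525/825]
  125 → stock rod 2  [load 750/825]
  750 → stock rod 4 (new)  [load 750/825]
  725 → stock rod 5 (new)  [load 725/825]
  275 → stock rod 3  [load 800/825]
  425 → stock rod 6 (new)  [load 425/825]
6 stock rods opened.

6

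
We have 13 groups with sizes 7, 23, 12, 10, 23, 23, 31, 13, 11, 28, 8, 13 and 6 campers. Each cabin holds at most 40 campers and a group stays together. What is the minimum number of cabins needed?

6

Total = 31 + 28 + 23 + 23 + 23 + 13 + 13 + 12 + 11 + 10 + 8 + 7 + 6 = 208 campers.
Lower bound: ⌈208/40⌉ = 6 cabins.
A packing using 6 cabins:
  cabin 1: 31 + 8 = 39
  cabin 2: 28 + 12 = 40
  cabin 3: 23 + 13 = 36
  cabin 4: 23 + 13 = 36
  cabin 5: 23 + 11 + 6 = 40
  cabin 6: 10 + 7 = 17
This matches the lower bound, so 6 is optimal.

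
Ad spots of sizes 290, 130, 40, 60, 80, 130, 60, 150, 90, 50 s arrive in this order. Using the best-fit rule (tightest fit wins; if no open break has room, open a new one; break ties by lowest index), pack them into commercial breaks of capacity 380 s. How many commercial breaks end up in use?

3

  290 → break 1 (new)  [load 290/380]
  130 → break 2 (new)  [load 130/380]
  40 → break 1  [load 330/380]
  60 → break 2  [load 190/380]
  80 → break 2  [load 270/380]
  130 → break 3 (new)  [load 130/380]
  60 → break 2  [load 330/380]
  150 → break 3  [load 280/380]
  90 → break 3  [load 370/380]
  50 → break 1  [load 380/380]
3 commercial breaks opened.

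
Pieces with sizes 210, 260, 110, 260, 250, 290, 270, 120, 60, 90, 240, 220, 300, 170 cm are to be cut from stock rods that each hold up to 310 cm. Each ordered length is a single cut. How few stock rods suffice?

Total = 300 + 290 + 270 + 260 + 260 + 250 + 240 + 220 + 210 + 170 + 120 + 110 + 90 + 60 = 2850 cm.
Lower bound: ⌈2850/310⌉ = 10 stock rods.
A packing using 11 stock rods:
  stock rod 1: 300 = 300
  stock rod 2: 290 = 290
  stock rod 3: 270 = 270
  stock rod 4: 260 = 260
  stock rod 5: 260 = 260
  stock rod 6: 250 + 60 = 310
  stock rod 7: 240 = 240
  stock rod 8: 220 + 90 = 310
  stock rod 9: 210 = 210
  stock rod 10: 170 + 120 = 290
  stock rod 11: 110 = 110
No arrangement into 10 stock rods stays within capacity, so 11 is optimal.

11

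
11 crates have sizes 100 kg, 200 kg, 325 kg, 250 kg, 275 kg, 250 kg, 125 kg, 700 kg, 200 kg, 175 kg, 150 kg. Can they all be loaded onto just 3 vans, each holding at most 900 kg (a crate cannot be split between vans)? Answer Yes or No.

No

Total = 2750 kg; ⌈2750/900⌉ = 4.
At least 4 vans are required, but only 3 are allowed.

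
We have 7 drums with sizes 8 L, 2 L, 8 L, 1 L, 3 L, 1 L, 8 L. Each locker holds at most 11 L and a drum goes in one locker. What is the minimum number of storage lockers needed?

Total = 8 + 8 + 8 + 3 + 2 + 1 + 1 = 31 L.
Lower bound: ⌈31/11⌉ = 3 storage lockers.
A packing using 3 storage lockers:
  locker 1: 8 + 3 = 11
  locker 2: 8 + 2 + 1 = 11
  locker 3: 8 + 1 = 9
This matches the lower bound, so 3 is optimal.

3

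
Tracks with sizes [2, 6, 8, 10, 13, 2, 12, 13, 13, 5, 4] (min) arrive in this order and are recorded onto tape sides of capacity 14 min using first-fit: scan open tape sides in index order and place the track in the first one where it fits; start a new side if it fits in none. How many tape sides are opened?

  2 → side 1 (new)  [load 2/14]
  6 → side 1  [load 8/14]
  8 → side 2 (new)  [load 8/14]
  10 → side 3 (new)  [load 10/14]
  13 → side 4 (new)  [load 13/14]
  2 → side 1  [load 10/14]
  12 → side 5 (new)  [load 12/14]
  13 → side 6 (new)  [load 13/14]
  13 → side 7 (new)  [load 13/14]
  5 → side 2  [load 13/14]
  4 → side 1  [load 14/14]
7 tape sides opened.

7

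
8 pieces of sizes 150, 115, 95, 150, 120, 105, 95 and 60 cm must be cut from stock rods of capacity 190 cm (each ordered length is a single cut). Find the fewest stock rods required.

6

Total = 150 + 150 + 120 + 115 + 105 + 95 + 95 + 60 = 890 cm.
Lower bound: ⌈890/190⌉ = 5 stock rods.
A packing using 6 stock rods:
  stock rod 1: 150 = 150
  stock rod 2: 150 = 150
  stock rod 3: 120 + 60 = 180
  stock rod 4: 115 = 115
  stock rod 5: 105 = 105
  stock rod 6: 95 + 95 = 190
No arrangement into 5 stock rods stays within capacity, so 6 is optimal.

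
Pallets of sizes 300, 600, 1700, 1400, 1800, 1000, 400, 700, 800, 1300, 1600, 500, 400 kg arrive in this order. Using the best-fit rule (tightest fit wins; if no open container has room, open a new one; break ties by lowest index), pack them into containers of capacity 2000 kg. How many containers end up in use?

7

  300 → container 1 (new)  [load 300/2000]
  600 → container 1  [load 900/2000]
  1700 → container 2 (new)  [load 1700/2000]
  1400 → container 3 (new)  [load 1400/2000]
  1800 → container 4 (new)  [load 1800/2000]
  1000 → container 1  [load 1900/2000]
  400 → container 3  [load 1800/2000]
  700 → container 5 (new)  [load 700/2000]
  800 → container 5  [load 1500/2000]
  1300 → container 6 (new)  [load 1300/2000]
  1600 → container 7 (new)  [load 1600/2000]
  500 → container 5  [load 2000/2000]
  400 → container 7  [load 2000/2000]
7 containers opened.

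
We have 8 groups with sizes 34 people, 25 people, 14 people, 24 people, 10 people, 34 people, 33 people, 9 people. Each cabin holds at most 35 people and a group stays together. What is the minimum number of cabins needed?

Total = 34 + 34 + 33 + 25 + 24 + 14 + 10 + 9 = 183 people.
Lower bound: ⌈183/35⌉ = 6 cabins.
A packing using 6 cabins:
  cabin 1: 34 = 34
  cabin 2: 34 = 34
  cabin 3: 33 = 33
  cabin 4: 25 + 10 = 35
  cabin 5: 24 + 9 = 33
  cabin 6: 14 = 14
This matches the lower bound, so 6 is optimal.

6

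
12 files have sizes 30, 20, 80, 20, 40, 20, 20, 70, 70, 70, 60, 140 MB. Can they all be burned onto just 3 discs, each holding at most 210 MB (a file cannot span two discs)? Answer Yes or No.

Total = 640 MB; ⌈640/210⌉ = 4.
At least 4 discs are required, but only 3 are allowed.

No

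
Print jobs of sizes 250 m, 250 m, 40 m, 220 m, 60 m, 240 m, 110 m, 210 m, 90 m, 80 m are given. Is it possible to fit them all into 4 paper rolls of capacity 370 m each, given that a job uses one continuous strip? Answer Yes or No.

No

Total = 1550 m; ⌈1550/370⌉ = 5.
At least 5 paper rolls are required, but only 4 are allowed.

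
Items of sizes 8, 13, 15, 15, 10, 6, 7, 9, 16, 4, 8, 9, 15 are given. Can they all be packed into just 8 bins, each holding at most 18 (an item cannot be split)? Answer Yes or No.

No

Total = 135; ⌈135/18⌉ = 8.
The bound of 8 does not rule out 8, but exhaustive search shows no assignment into 8 bins of capacity 18 exists — the minimum is 9.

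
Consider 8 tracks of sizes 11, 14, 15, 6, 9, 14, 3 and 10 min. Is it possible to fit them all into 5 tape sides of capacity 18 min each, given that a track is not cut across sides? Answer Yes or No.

No

Total = 82 min; ⌈82/18⌉ = 5.
The bound of 5 does not rule out 5, but exhaustive search shows no assignment into 5 tape sides of capacity 18 min exists — the minimum is 6.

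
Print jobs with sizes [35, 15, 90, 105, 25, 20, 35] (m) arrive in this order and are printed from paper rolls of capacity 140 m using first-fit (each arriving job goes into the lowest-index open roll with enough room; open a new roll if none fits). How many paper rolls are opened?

  35 → roll 1 (new)  [load 35/140]
  15 → roll 1  [load 50/140]
  90 → roll 1  [load 140/140]
  105 → roll 2 (new)  [load 105/140]
  25 → roll 2  [load 130/140]
  20 → roll 3 (new)  [load 20/140]
  35 → roll 3  [load 55/140]
3 paper rolls opened.

3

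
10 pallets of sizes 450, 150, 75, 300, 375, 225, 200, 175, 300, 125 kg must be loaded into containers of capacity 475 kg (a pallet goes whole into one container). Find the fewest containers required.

Total = 450 + 375 + 300 + 300 + 225 + 200 + 175 + 150 + 125 + 75 = 2375 kg.
Lower bound: ⌈2375/475⌉ = 5 containers.
A packing using 6 containers:
  container 1: 450 = 450
  container 2: 375 + 75 = 450
  container 3: 300 + 175 = 475
  container 4: 300 + 150 = 450
  container 5: 225 + 200 = 425
  container 6: 125 = 125
No arrangement into 5 containers stays within capacity, so 6 is optimal.

6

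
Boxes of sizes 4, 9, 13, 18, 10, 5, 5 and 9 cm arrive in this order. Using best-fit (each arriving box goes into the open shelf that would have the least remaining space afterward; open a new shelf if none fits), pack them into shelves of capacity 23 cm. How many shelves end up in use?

  4 → shelf 1 (new)  [load 4/23]
  9 → shelf 1  [load 13/23]
  13 → shelf 2 (new)  [load 13/23]
  18 → shelf 3 (new)  [load 18/23]
  10 → shelf 1  [load 23/23]
  5 → shelf 3  [load 23/23]
  5 → shelf 2  [load 18/23]
  9 → shelf 4 (new)  [load 9/23]
4 shelves opened.

4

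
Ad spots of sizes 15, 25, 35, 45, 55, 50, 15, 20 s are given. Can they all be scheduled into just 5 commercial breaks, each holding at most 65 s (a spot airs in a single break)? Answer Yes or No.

A valid assignment using 5 commercial breaks:
  break 1: 55 = 55
  break 2: 50 + 15 = 65
  break 3: 45 + 20 = 65
  break 4: 35 + 25 = 60
  break 5: 15 = 15
Every load is within 65 s, so 5 commercial breaks suffice.

Yes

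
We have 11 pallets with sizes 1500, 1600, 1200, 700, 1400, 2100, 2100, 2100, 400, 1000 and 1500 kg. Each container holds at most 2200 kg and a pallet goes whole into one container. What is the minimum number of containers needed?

8

Total = 2100 + 2100 + 2100 + 1600 + 1500 + 1500 + 1400 + 1200 + 1000 + 700 + 400 = 15600 kg.
Lower bound: ⌈15600/2200⌉ = 8 containers.
A packing using 8 containers:
  container 1: 2100 = 2100
  container 2: 2100 = 2100
  container 3: 2100 = 2100
  container 4: 1600 + 400 = 2000
  container 5: 1500 + 700 = 2200
  container 6: 1500 = 1500
  container 7: 1400 = 1400
  container 8: 1200 + 1000 = 2200
This matches the lower bound, so 8 is optimal.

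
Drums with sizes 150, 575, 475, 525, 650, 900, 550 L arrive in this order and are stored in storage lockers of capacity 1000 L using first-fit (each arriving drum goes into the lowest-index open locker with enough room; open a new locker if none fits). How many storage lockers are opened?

  150 → locker 1 (new)  [load 150/1000]
  575 → locker 1  [load 725/1000]
  475 → locker 2 (new)  [load 475/1000]
  525 → locker 2  [load 1000/1000]
  650 → locker 3 (new)  [load 650/1000]
  900 → locker 4 (new)  [load 900/1000]
  550 → locker 5 (new)  [load 550/1000]
5 storage lockers opened.

5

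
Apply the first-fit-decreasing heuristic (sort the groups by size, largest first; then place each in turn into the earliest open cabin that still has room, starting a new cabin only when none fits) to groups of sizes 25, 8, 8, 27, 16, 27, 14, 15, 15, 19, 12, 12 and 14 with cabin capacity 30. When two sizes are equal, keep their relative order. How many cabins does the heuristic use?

8

Sorted descending: 27, 27, 25, 19, 16, 15, 15, 14, 14, 12, 12, 8, 8.
  27 → cabin 1 (new)  [load 27/30]
  27 → cabin 2 (new)  [load 27/30]
  25 → cabin 3 (new)  [load 25/30]
  19 → cabin 4 (new)  [load 19/30]
  16 → cabin 5 (new)  [load 16/30]
  15 → cabin 6 (new)  [load 15/30]
  15 → cabin 6  [load 30/30]
  14 → cabin 5  [load 30/30]
  14 → cabin 7 (new)  [load 14/30]
  12 → cabin 7  [load 26/30]
  12 → cabin 8 (new)  [load 12/30]
  8 → cabin 4  [load 27/30]
  8 → cabin 8  [load 20/30]
8 cabins opened.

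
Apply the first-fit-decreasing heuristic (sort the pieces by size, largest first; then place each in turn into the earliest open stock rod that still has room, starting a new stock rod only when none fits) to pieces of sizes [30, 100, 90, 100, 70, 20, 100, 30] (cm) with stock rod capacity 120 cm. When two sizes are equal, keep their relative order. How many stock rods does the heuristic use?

Sorted descending: 100, 100, 100, 90, 70, 30, 30, 20.
  100 → stock rod 1 (new)  [load 100/120]
  100 → stock rod 2 (new)  [load 100/120]
  100 → stock rod 3 (new)  [load 100/120]
  90 → stock rod 4 (new)  [load 90/120]
  70 → stock rod 5 (new)  [load 70/120]
  30 → stock rod 4  [load 120/120]
  30 → stock rod 5  [load 100/120]
  20 → stock rod 1  [load 120/120]
5 stock rods opened.

5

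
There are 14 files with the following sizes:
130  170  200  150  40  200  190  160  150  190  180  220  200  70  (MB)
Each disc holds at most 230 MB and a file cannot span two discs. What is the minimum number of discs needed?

12

Total = 220 + 200 + 200 + 200 + 190 + 190 + 180 + 170 + 160 + 150 + 150 + 130 + 70 + 40 = 2250 MB.
Lower bound: ⌈2250/230⌉ = 10 discs.
Also, 12 files each exceed 115 MB, and no two of those can share a disc, so at least 12 discs are needed.
A packing using 12 discs:
  disc 1: 220 = 220
  disc 2: 200 = 200
  disc 3: 200 = 200
  disc 4: 200 = 200
  disc 5: 190 + 40 = 230
  disc 6: 190 = 190
  disc 7: 180 = 180
  disc 8: 170 = 170
  disc 9: 160 + 70 = 230
  disc 10: 150 = 150
  disc 11: 150 = 150
  disc 12: 130 = 130
This matches the lower bound, so 12 is optimal.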